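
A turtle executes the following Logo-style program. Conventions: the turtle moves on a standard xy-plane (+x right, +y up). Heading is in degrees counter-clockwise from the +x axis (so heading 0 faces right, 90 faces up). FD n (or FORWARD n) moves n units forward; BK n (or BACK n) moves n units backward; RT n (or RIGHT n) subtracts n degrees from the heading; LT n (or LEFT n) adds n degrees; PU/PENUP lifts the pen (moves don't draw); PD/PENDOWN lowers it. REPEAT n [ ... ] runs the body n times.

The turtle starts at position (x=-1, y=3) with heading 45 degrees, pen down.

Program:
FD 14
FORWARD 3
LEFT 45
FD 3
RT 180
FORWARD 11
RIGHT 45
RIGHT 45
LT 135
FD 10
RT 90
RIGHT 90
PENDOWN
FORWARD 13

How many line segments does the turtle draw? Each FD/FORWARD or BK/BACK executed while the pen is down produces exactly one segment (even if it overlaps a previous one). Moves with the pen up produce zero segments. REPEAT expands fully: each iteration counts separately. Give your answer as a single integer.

Answer: 6

Derivation:
Executing turtle program step by step:
Start: pos=(-1,3), heading=45, pen down
FD 14: (-1,3) -> (8.899,12.899) [heading=45, draw]
FD 3: (8.899,12.899) -> (11.021,15.021) [heading=45, draw]
LT 45: heading 45 -> 90
FD 3: (11.021,15.021) -> (11.021,18.021) [heading=90, draw]
RT 180: heading 90 -> 270
FD 11: (11.021,18.021) -> (11.021,7.021) [heading=270, draw]
RT 45: heading 270 -> 225
RT 45: heading 225 -> 180
LT 135: heading 180 -> 315
FD 10: (11.021,7.021) -> (18.092,-0.05) [heading=315, draw]
RT 90: heading 315 -> 225
RT 90: heading 225 -> 135
PD: pen down
FD 13: (18.092,-0.05) -> (8.899,9.142) [heading=135, draw]
Final: pos=(8.899,9.142), heading=135, 6 segment(s) drawn
Segments drawn: 6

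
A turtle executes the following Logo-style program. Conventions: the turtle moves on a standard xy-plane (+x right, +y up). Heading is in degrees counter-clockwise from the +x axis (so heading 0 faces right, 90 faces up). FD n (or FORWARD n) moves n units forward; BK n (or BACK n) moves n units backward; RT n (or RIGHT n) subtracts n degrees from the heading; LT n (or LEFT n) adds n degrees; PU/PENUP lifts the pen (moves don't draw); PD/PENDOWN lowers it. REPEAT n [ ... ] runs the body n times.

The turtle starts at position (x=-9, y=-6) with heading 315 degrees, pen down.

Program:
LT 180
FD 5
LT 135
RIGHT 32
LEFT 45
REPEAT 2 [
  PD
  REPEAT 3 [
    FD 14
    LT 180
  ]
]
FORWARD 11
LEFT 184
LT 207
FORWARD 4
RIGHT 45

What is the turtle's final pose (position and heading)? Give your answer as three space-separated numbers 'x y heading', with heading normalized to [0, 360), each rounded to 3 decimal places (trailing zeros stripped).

Answer: -7.282 -16.06 269

Derivation:
Executing turtle program step by step:
Start: pos=(-9,-6), heading=315, pen down
LT 180: heading 315 -> 135
FD 5: (-9,-6) -> (-12.536,-2.464) [heading=135, draw]
LT 135: heading 135 -> 270
RT 32: heading 270 -> 238
LT 45: heading 238 -> 283
REPEAT 2 [
  -- iteration 1/2 --
  PD: pen down
  REPEAT 3 [
    -- iteration 1/3 --
    FD 14: (-12.536,-2.464) -> (-9.386,-16.106) [heading=283, draw]
    LT 180: heading 283 -> 103
    -- iteration 2/3 --
    FD 14: (-9.386,-16.106) -> (-12.536,-2.464) [heading=103, draw]
    LT 180: heading 103 -> 283
    -- iteration 3/3 --
    FD 14: (-12.536,-2.464) -> (-9.386,-16.106) [heading=283, draw]
    LT 180: heading 283 -> 103
  ]
  -- iteration 2/2 --
  PD: pen down
  REPEAT 3 [
    -- iteration 1/3 --
    FD 14: (-9.386,-16.106) -> (-12.536,-2.464) [heading=103, draw]
    LT 180: heading 103 -> 283
    -- iteration 2/3 --
    FD 14: (-12.536,-2.464) -> (-9.386,-16.106) [heading=283, draw]
    LT 180: heading 283 -> 103
    -- iteration 3/3 --
    FD 14: (-9.386,-16.106) -> (-12.536,-2.464) [heading=103, draw]
    LT 180: heading 103 -> 283
  ]
]
FD 11: (-12.536,-2.464) -> (-10.061,-13.183) [heading=283, draw]
LT 184: heading 283 -> 107
LT 207: heading 107 -> 314
FD 4: (-10.061,-13.183) -> (-7.282,-16.06) [heading=314, draw]
RT 45: heading 314 -> 269
Final: pos=(-7.282,-16.06), heading=269, 9 segment(s) drawn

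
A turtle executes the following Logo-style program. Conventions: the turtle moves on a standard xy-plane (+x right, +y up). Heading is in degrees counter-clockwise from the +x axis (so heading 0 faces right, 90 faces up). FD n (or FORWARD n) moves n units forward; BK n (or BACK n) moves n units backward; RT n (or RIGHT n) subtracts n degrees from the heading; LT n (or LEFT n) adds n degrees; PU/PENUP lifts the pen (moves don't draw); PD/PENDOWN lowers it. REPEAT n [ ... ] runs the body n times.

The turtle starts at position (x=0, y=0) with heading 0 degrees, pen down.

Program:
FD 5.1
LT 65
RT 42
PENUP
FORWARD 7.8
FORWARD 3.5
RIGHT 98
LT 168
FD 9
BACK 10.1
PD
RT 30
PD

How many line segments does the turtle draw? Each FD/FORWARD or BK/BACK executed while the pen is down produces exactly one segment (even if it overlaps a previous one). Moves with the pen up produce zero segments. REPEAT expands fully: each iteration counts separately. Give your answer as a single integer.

Answer: 1

Derivation:
Executing turtle program step by step:
Start: pos=(0,0), heading=0, pen down
FD 5.1: (0,0) -> (5.1,0) [heading=0, draw]
LT 65: heading 0 -> 65
RT 42: heading 65 -> 23
PU: pen up
FD 7.8: (5.1,0) -> (12.28,3.048) [heading=23, move]
FD 3.5: (12.28,3.048) -> (15.502,4.415) [heading=23, move]
RT 98: heading 23 -> 285
LT 168: heading 285 -> 93
FD 9: (15.502,4.415) -> (15.031,13.403) [heading=93, move]
BK 10.1: (15.031,13.403) -> (15.559,3.317) [heading=93, move]
PD: pen down
RT 30: heading 93 -> 63
PD: pen down
Final: pos=(15.559,3.317), heading=63, 1 segment(s) drawn
Segments drawn: 1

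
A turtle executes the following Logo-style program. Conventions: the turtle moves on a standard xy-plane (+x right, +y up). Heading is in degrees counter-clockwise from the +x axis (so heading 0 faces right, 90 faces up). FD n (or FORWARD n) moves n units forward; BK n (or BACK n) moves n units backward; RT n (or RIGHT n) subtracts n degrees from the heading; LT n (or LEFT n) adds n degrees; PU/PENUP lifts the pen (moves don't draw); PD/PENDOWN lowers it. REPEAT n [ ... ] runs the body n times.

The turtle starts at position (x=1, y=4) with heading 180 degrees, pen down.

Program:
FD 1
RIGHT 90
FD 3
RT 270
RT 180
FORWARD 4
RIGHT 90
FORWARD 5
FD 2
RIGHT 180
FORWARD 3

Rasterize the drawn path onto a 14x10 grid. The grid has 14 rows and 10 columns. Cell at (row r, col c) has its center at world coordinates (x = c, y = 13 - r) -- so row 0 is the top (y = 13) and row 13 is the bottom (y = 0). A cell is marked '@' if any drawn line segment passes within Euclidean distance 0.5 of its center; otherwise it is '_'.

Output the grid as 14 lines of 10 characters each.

Answer: __________
__________
__________
__________
__________
__________
@@@@@_____
@___@_____
@___@_____
@@__@_____
____@_____
____@_____
____@_____
____@_____

Derivation:
Segment 0: (1,4) -> (0,4)
Segment 1: (0,4) -> (0,7)
Segment 2: (0,7) -> (4,7)
Segment 3: (4,7) -> (4,2)
Segment 4: (4,2) -> (4,0)
Segment 5: (4,0) -> (4,3)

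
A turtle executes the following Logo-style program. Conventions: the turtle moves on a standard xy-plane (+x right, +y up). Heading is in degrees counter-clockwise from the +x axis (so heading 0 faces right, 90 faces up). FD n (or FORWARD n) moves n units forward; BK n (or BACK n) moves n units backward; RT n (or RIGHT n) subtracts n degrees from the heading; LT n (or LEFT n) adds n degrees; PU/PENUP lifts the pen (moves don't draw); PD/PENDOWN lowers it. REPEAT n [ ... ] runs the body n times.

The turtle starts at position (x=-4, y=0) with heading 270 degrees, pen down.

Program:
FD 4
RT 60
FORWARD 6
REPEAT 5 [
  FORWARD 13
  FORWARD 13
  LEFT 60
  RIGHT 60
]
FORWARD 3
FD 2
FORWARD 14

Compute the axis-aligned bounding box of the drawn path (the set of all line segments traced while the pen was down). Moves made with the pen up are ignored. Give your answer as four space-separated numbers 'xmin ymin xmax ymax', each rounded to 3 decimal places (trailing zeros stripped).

Executing turtle program step by step:
Start: pos=(-4,0), heading=270, pen down
FD 4: (-4,0) -> (-4,-4) [heading=270, draw]
RT 60: heading 270 -> 210
FD 6: (-4,-4) -> (-9.196,-7) [heading=210, draw]
REPEAT 5 [
  -- iteration 1/5 --
  FD 13: (-9.196,-7) -> (-20.454,-13.5) [heading=210, draw]
  FD 13: (-20.454,-13.5) -> (-31.713,-20) [heading=210, draw]
  LT 60: heading 210 -> 270
  RT 60: heading 270 -> 210
  -- iteration 2/5 --
  FD 13: (-31.713,-20) -> (-42.971,-26.5) [heading=210, draw]
  FD 13: (-42.971,-26.5) -> (-54.229,-33) [heading=210, draw]
  LT 60: heading 210 -> 270
  RT 60: heading 270 -> 210
  -- iteration 3/5 --
  FD 13: (-54.229,-33) -> (-65.488,-39.5) [heading=210, draw]
  FD 13: (-65.488,-39.5) -> (-76.746,-46) [heading=210, draw]
  LT 60: heading 210 -> 270
  RT 60: heading 270 -> 210
  -- iteration 4/5 --
  FD 13: (-76.746,-46) -> (-88.004,-52.5) [heading=210, draw]
  FD 13: (-88.004,-52.5) -> (-99.263,-59) [heading=210, draw]
  LT 60: heading 210 -> 270
  RT 60: heading 270 -> 210
  -- iteration 5/5 --
  FD 13: (-99.263,-59) -> (-110.521,-65.5) [heading=210, draw]
  FD 13: (-110.521,-65.5) -> (-121.779,-72) [heading=210, draw]
  LT 60: heading 210 -> 270
  RT 60: heading 270 -> 210
]
FD 3: (-121.779,-72) -> (-124.378,-73.5) [heading=210, draw]
FD 2: (-124.378,-73.5) -> (-126.11,-74.5) [heading=210, draw]
FD 14: (-126.11,-74.5) -> (-138.234,-81.5) [heading=210, draw]
Final: pos=(-138.234,-81.5), heading=210, 15 segment(s) drawn

Segment endpoints: x in {-138.234, -126.11, -124.378, -121.779, -110.521, -99.263, -88.004, -76.746, -65.488, -54.229, -42.971, -31.713, -20.454, -9.196, -4, -4}, y in {-81.5, -74.5, -73.5, -72, -65.5, -59, -52.5, -46, -39.5, -33, -26.5, -20, -13.5, -7, -4, 0}
xmin=-138.234, ymin=-81.5, xmax=-4, ymax=0

Answer: -138.234 -81.5 -4 0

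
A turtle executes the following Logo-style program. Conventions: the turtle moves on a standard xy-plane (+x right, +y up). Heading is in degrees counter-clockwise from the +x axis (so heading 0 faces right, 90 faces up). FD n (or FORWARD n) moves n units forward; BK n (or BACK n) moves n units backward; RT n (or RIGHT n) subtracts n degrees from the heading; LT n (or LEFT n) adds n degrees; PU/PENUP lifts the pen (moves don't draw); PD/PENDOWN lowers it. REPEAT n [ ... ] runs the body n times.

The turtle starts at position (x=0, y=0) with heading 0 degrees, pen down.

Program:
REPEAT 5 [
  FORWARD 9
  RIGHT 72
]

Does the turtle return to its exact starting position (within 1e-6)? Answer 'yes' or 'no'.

Executing turtle program step by step:
Start: pos=(0,0), heading=0, pen down
REPEAT 5 [
  -- iteration 1/5 --
  FD 9: (0,0) -> (9,0) [heading=0, draw]
  RT 72: heading 0 -> 288
  -- iteration 2/5 --
  FD 9: (9,0) -> (11.781,-8.56) [heading=288, draw]
  RT 72: heading 288 -> 216
  -- iteration 3/5 --
  FD 9: (11.781,-8.56) -> (4.5,-13.85) [heading=216, draw]
  RT 72: heading 216 -> 144
  -- iteration 4/5 --
  FD 9: (4.5,-13.85) -> (-2.781,-8.56) [heading=144, draw]
  RT 72: heading 144 -> 72
  -- iteration 5/5 --
  FD 9: (-2.781,-8.56) -> (0,0) [heading=72, draw]
  RT 72: heading 72 -> 0
]
Final: pos=(0,0), heading=0, 5 segment(s) drawn

Start position: (0, 0)
Final position: (0, 0)
Distance = 0; < 1e-6 -> CLOSED

Answer: yes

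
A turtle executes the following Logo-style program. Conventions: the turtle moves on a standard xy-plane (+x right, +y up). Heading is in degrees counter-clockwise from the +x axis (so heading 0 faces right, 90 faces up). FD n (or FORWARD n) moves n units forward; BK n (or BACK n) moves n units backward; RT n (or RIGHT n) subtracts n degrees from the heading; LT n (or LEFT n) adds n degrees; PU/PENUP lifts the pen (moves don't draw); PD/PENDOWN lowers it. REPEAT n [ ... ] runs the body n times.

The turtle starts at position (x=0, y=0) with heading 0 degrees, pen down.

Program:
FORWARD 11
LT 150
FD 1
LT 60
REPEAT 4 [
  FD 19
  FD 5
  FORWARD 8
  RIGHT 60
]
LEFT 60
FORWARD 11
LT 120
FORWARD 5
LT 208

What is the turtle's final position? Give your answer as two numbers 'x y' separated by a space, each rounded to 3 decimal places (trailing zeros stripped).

Executing turtle program step by step:
Start: pos=(0,0), heading=0, pen down
FD 11: (0,0) -> (11,0) [heading=0, draw]
LT 150: heading 0 -> 150
FD 1: (11,0) -> (10.134,0.5) [heading=150, draw]
LT 60: heading 150 -> 210
REPEAT 4 [
  -- iteration 1/4 --
  FD 19: (10.134,0.5) -> (-6.321,-9) [heading=210, draw]
  FD 5: (-6.321,-9) -> (-10.651,-11.5) [heading=210, draw]
  FD 8: (-10.651,-11.5) -> (-17.579,-15.5) [heading=210, draw]
  RT 60: heading 210 -> 150
  -- iteration 2/4 --
  FD 19: (-17.579,-15.5) -> (-34.033,-6) [heading=150, draw]
  FD 5: (-34.033,-6) -> (-38.363,-3.5) [heading=150, draw]
  FD 8: (-38.363,-3.5) -> (-45.292,0.5) [heading=150, draw]
  RT 60: heading 150 -> 90
  -- iteration 3/4 --
  FD 19: (-45.292,0.5) -> (-45.292,19.5) [heading=90, draw]
  FD 5: (-45.292,19.5) -> (-45.292,24.5) [heading=90, draw]
  FD 8: (-45.292,24.5) -> (-45.292,32.5) [heading=90, draw]
  RT 60: heading 90 -> 30
  -- iteration 4/4 --
  FD 19: (-45.292,32.5) -> (-28.837,42) [heading=30, draw]
  FD 5: (-28.837,42) -> (-24.507,44.5) [heading=30, draw]
  FD 8: (-24.507,44.5) -> (-17.579,48.5) [heading=30, draw]
  RT 60: heading 30 -> 330
]
LT 60: heading 330 -> 30
FD 11: (-17.579,48.5) -> (-8.053,54) [heading=30, draw]
LT 120: heading 30 -> 150
FD 5: (-8.053,54) -> (-12.383,56.5) [heading=150, draw]
LT 208: heading 150 -> 358
Final: pos=(-12.383,56.5), heading=358, 16 segment(s) drawn

Answer: -12.383 56.5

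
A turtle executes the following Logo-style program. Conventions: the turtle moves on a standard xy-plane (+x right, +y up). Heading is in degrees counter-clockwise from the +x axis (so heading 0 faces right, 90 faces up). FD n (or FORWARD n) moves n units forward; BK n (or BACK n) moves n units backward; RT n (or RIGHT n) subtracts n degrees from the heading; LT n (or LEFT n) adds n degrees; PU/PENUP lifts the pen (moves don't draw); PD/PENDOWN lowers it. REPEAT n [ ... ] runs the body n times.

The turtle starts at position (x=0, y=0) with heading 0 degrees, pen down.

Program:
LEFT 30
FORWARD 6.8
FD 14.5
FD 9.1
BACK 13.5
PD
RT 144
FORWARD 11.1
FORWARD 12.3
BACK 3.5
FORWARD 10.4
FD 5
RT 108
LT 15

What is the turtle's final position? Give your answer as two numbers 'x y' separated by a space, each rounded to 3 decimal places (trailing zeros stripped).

Executing turtle program step by step:
Start: pos=(0,0), heading=0, pen down
LT 30: heading 0 -> 30
FD 6.8: (0,0) -> (5.889,3.4) [heading=30, draw]
FD 14.5: (5.889,3.4) -> (18.446,10.65) [heading=30, draw]
FD 9.1: (18.446,10.65) -> (26.327,15.2) [heading=30, draw]
BK 13.5: (26.327,15.2) -> (14.636,8.45) [heading=30, draw]
PD: pen down
RT 144: heading 30 -> 246
FD 11.1: (14.636,8.45) -> (10.121,-1.69) [heading=246, draw]
FD 12.3: (10.121,-1.69) -> (5.118,-12.927) [heading=246, draw]
BK 3.5: (5.118,-12.927) -> (6.542,-9.73) [heading=246, draw]
FD 10.4: (6.542,-9.73) -> (2.312,-19.23) [heading=246, draw]
FD 5: (2.312,-19.23) -> (0.278,-23.798) [heading=246, draw]
RT 108: heading 246 -> 138
LT 15: heading 138 -> 153
Final: pos=(0.278,-23.798), heading=153, 9 segment(s) drawn

Answer: 0.278 -23.798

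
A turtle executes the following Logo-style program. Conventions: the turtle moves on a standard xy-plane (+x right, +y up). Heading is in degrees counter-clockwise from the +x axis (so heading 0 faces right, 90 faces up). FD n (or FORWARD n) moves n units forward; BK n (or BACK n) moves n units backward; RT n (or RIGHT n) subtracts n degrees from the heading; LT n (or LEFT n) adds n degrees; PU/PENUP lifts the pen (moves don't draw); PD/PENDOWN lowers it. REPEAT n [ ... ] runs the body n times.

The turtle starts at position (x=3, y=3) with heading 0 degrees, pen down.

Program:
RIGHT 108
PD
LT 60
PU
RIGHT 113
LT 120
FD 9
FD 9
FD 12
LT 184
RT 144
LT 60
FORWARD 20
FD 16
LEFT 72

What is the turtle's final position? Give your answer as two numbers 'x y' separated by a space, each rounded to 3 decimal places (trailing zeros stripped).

Executing turtle program step by step:
Start: pos=(3,3), heading=0, pen down
RT 108: heading 0 -> 252
PD: pen down
LT 60: heading 252 -> 312
PU: pen up
RT 113: heading 312 -> 199
LT 120: heading 199 -> 319
FD 9: (3,3) -> (9.792,-2.905) [heading=319, move]
FD 9: (9.792,-2.905) -> (16.585,-8.809) [heading=319, move]
FD 12: (16.585,-8.809) -> (25.641,-16.682) [heading=319, move]
LT 184: heading 319 -> 143
RT 144: heading 143 -> 359
LT 60: heading 359 -> 59
FD 20: (25.641,-16.682) -> (35.942,0.462) [heading=59, move]
FD 16: (35.942,0.462) -> (44.183,14.176) [heading=59, move]
LT 72: heading 59 -> 131
Final: pos=(44.183,14.176), heading=131, 0 segment(s) drawn

Answer: 44.183 14.176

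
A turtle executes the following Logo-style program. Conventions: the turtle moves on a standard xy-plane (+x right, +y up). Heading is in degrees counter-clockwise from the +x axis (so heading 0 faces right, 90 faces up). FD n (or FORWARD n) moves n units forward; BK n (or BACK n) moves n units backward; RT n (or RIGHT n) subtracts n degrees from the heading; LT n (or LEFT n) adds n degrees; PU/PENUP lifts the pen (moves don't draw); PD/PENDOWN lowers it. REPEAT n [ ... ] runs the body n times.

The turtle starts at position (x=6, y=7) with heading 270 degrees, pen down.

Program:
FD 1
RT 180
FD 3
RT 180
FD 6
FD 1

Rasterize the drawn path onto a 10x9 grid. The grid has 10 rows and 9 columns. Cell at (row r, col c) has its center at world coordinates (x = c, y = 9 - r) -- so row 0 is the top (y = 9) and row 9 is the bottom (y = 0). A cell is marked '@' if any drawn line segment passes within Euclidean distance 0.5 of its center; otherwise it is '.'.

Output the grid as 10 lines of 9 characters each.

Answer: ......@..
......@..
......@..
......@..
......@..
......@..
......@..
......@..
.........
.........

Derivation:
Segment 0: (6,7) -> (6,6)
Segment 1: (6,6) -> (6,9)
Segment 2: (6,9) -> (6,3)
Segment 3: (6,3) -> (6,2)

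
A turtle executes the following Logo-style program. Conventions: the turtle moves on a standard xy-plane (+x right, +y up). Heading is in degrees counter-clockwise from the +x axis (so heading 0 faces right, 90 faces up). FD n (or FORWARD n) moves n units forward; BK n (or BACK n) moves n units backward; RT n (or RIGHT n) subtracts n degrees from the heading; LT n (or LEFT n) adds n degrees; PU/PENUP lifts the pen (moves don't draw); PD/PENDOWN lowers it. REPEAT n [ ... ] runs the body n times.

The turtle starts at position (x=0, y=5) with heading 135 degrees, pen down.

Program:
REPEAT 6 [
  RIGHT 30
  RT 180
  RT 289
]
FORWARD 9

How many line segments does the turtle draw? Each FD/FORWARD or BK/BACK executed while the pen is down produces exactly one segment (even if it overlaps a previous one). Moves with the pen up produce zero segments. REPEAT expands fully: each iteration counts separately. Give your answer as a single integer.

Answer: 1

Derivation:
Executing turtle program step by step:
Start: pos=(0,5), heading=135, pen down
REPEAT 6 [
  -- iteration 1/6 --
  RT 30: heading 135 -> 105
  RT 180: heading 105 -> 285
  RT 289: heading 285 -> 356
  -- iteration 2/6 --
  RT 30: heading 356 -> 326
  RT 180: heading 326 -> 146
  RT 289: heading 146 -> 217
  -- iteration 3/6 --
  RT 30: heading 217 -> 187
  RT 180: heading 187 -> 7
  RT 289: heading 7 -> 78
  -- iteration 4/6 --
  RT 30: heading 78 -> 48
  RT 180: heading 48 -> 228
  RT 289: heading 228 -> 299
  -- iteration 5/6 --
  RT 30: heading 299 -> 269
  RT 180: heading 269 -> 89
  RT 289: heading 89 -> 160
  -- iteration 6/6 --
  RT 30: heading 160 -> 130
  RT 180: heading 130 -> 310
  RT 289: heading 310 -> 21
]
FD 9: (0,5) -> (8.402,8.225) [heading=21, draw]
Final: pos=(8.402,8.225), heading=21, 1 segment(s) drawn
Segments drawn: 1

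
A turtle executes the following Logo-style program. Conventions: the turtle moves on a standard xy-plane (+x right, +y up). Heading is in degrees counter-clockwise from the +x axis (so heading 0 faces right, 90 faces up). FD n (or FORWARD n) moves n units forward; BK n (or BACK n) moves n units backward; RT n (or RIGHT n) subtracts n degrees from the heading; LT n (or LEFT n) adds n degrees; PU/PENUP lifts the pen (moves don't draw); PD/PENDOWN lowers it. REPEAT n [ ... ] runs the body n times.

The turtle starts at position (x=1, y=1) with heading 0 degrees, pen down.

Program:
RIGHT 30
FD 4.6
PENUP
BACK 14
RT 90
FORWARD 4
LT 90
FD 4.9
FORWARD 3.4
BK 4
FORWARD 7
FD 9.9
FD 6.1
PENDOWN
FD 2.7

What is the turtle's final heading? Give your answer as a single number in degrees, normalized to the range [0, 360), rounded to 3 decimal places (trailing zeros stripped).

Executing turtle program step by step:
Start: pos=(1,1), heading=0, pen down
RT 30: heading 0 -> 330
FD 4.6: (1,1) -> (4.984,-1.3) [heading=330, draw]
PU: pen up
BK 14: (4.984,-1.3) -> (-7.141,5.7) [heading=330, move]
RT 90: heading 330 -> 240
FD 4: (-7.141,5.7) -> (-9.141,2.236) [heading=240, move]
LT 90: heading 240 -> 330
FD 4.9: (-9.141,2.236) -> (-4.897,-0.214) [heading=330, move]
FD 3.4: (-4.897,-0.214) -> (-1.953,-1.914) [heading=330, move]
BK 4: (-1.953,-1.914) -> (-5.417,0.086) [heading=330, move]
FD 7: (-5.417,0.086) -> (0.645,-3.414) [heading=330, move]
FD 9.9: (0.645,-3.414) -> (9.219,-8.364) [heading=330, move]
FD 6.1: (9.219,-8.364) -> (14.502,-11.414) [heading=330, move]
PD: pen down
FD 2.7: (14.502,-11.414) -> (16.84,-12.764) [heading=330, draw]
Final: pos=(16.84,-12.764), heading=330, 2 segment(s) drawn

Answer: 330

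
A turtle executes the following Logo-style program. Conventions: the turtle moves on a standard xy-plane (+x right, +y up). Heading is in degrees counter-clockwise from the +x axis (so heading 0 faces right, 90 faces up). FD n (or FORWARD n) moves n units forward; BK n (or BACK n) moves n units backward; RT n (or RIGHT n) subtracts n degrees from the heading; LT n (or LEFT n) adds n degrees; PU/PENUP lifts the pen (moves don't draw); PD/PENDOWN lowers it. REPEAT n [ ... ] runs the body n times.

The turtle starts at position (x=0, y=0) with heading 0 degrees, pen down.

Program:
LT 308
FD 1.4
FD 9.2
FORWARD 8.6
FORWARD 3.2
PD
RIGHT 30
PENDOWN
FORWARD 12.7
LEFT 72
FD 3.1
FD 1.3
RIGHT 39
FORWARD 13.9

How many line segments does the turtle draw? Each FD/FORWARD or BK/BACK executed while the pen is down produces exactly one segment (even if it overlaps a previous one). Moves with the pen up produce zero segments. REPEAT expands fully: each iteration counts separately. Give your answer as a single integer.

Executing turtle program step by step:
Start: pos=(0,0), heading=0, pen down
LT 308: heading 0 -> 308
FD 1.4: (0,0) -> (0.862,-1.103) [heading=308, draw]
FD 9.2: (0.862,-1.103) -> (6.526,-8.353) [heading=308, draw]
FD 8.6: (6.526,-8.353) -> (11.821,-15.13) [heading=308, draw]
FD 3.2: (11.821,-15.13) -> (13.791,-17.651) [heading=308, draw]
PD: pen down
RT 30: heading 308 -> 278
PD: pen down
FD 12.7: (13.791,-17.651) -> (15.558,-30.228) [heading=278, draw]
LT 72: heading 278 -> 350
FD 3.1: (15.558,-30.228) -> (18.611,-30.766) [heading=350, draw]
FD 1.3: (18.611,-30.766) -> (19.891,-30.992) [heading=350, draw]
RT 39: heading 350 -> 311
FD 13.9: (19.891,-30.992) -> (29.011,-41.482) [heading=311, draw]
Final: pos=(29.011,-41.482), heading=311, 8 segment(s) drawn
Segments drawn: 8

Answer: 8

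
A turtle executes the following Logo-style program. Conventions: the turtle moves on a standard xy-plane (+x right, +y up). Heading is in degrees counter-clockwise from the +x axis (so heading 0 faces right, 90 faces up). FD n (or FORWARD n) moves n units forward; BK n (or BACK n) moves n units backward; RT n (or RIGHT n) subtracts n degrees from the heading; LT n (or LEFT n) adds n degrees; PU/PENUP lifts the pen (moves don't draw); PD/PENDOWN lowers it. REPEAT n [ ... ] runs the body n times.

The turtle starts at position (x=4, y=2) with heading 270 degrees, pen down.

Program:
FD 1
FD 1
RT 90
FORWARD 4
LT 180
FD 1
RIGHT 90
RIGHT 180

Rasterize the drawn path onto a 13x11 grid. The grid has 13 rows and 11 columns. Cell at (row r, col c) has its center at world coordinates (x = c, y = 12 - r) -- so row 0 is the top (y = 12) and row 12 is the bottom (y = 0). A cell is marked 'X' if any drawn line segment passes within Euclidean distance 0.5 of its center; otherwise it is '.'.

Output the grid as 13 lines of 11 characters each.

Segment 0: (4,2) -> (4,1)
Segment 1: (4,1) -> (4,0)
Segment 2: (4,0) -> (0,0)
Segment 3: (0,0) -> (1,0)

Answer: ...........
...........
...........
...........
...........
...........
...........
...........
...........
...........
....X......
....X......
XXXXX......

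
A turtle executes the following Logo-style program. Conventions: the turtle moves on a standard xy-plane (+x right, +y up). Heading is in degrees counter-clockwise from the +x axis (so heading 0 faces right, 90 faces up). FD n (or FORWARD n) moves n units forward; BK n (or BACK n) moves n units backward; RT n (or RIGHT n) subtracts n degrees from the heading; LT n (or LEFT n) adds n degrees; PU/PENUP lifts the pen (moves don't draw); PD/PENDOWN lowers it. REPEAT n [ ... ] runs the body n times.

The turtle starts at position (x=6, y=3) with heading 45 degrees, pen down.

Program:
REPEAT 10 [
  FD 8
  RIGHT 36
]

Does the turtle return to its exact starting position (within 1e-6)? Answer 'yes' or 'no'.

Answer: yes

Derivation:
Executing turtle program step by step:
Start: pos=(6,3), heading=45, pen down
REPEAT 10 [
  -- iteration 1/10 --
  FD 8: (6,3) -> (11.657,8.657) [heading=45, draw]
  RT 36: heading 45 -> 9
  -- iteration 2/10 --
  FD 8: (11.657,8.657) -> (19.558,9.908) [heading=9, draw]
  RT 36: heading 9 -> 333
  -- iteration 3/10 --
  FD 8: (19.558,9.908) -> (26.686,6.276) [heading=333, draw]
  RT 36: heading 333 -> 297
  -- iteration 4/10 --
  FD 8: (26.686,6.276) -> (30.318,-0.852) [heading=297, draw]
  RT 36: heading 297 -> 261
  -- iteration 5/10 --
  FD 8: (30.318,-0.852) -> (29.067,-8.753) [heading=261, draw]
  RT 36: heading 261 -> 225
  -- iteration 6/10 --
  FD 8: (29.067,-8.753) -> (23.41,-14.41) [heading=225, draw]
  RT 36: heading 225 -> 189
  -- iteration 7/10 --
  FD 8: (23.41,-14.41) -> (15.509,-15.661) [heading=189, draw]
  RT 36: heading 189 -> 153
  -- iteration 8/10 --
  FD 8: (15.509,-15.661) -> (8.38,-12.03) [heading=153, draw]
  RT 36: heading 153 -> 117
  -- iteration 9/10 --
  FD 8: (8.38,-12.03) -> (4.749,-4.902) [heading=117, draw]
  RT 36: heading 117 -> 81
  -- iteration 10/10 --
  FD 8: (4.749,-4.902) -> (6,3) [heading=81, draw]
  RT 36: heading 81 -> 45
]
Final: pos=(6,3), heading=45, 10 segment(s) drawn

Start position: (6, 3)
Final position: (6, 3)
Distance = 0; < 1e-6 -> CLOSED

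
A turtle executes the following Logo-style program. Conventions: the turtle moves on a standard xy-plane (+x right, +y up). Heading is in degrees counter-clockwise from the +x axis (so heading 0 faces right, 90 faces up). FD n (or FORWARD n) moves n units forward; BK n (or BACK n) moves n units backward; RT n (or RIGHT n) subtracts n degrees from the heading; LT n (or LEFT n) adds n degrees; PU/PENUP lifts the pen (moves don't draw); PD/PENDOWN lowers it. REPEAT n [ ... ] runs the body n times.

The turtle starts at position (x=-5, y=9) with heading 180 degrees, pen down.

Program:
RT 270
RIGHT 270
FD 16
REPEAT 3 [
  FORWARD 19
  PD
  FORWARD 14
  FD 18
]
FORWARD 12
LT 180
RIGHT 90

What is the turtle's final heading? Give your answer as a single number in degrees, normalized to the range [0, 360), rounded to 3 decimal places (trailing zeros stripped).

Answer: 90

Derivation:
Executing turtle program step by step:
Start: pos=(-5,9), heading=180, pen down
RT 270: heading 180 -> 270
RT 270: heading 270 -> 0
FD 16: (-5,9) -> (11,9) [heading=0, draw]
REPEAT 3 [
  -- iteration 1/3 --
  FD 19: (11,9) -> (30,9) [heading=0, draw]
  PD: pen down
  FD 14: (30,9) -> (44,9) [heading=0, draw]
  FD 18: (44,9) -> (62,9) [heading=0, draw]
  -- iteration 2/3 --
  FD 19: (62,9) -> (81,9) [heading=0, draw]
  PD: pen down
  FD 14: (81,9) -> (95,9) [heading=0, draw]
  FD 18: (95,9) -> (113,9) [heading=0, draw]
  -- iteration 3/3 --
  FD 19: (113,9) -> (132,9) [heading=0, draw]
  PD: pen down
  FD 14: (132,9) -> (146,9) [heading=0, draw]
  FD 18: (146,9) -> (164,9) [heading=0, draw]
]
FD 12: (164,9) -> (176,9) [heading=0, draw]
LT 180: heading 0 -> 180
RT 90: heading 180 -> 90
Final: pos=(176,9), heading=90, 11 segment(s) drawn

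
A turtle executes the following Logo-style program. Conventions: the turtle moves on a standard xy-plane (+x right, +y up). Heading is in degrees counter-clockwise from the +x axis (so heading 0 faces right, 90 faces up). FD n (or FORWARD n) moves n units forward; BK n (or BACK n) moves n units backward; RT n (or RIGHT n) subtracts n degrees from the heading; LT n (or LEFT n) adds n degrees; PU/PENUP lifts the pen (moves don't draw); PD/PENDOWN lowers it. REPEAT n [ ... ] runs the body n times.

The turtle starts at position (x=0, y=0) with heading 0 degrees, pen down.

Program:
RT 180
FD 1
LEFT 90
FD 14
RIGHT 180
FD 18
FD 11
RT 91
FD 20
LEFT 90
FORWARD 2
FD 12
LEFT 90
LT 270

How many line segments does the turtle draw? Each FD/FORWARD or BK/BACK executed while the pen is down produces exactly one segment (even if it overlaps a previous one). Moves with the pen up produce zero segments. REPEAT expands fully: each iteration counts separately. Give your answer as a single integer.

Answer: 7

Derivation:
Executing turtle program step by step:
Start: pos=(0,0), heading=0, pen down
RT 180: heading 0 -> 180
FD 1: (0,0) -> (-1,0) [heading=180, draw]
LT 90: heading 180 -> 270
FD 14: (-1,0) -> (-1,-14) [heading=270, draw]
RT 180: heading 270 -> 90
FD 18: (-1,-14) -> (-1,4) [heading=90, draw]
FD 11: (-1,4) -> (-1,15) [heading=90, draw]
RT 91: heading 90 -> 359
FD 20: (-1,15) -> (18.997,14.651) [heading=359, draw]
LT 90: heading 359 -> 89
FD 2: (18.997,14.651) -> (19.032,16.651) [heading=89, draw]
FD 12: (19.032,16.651) -> (19.241,28.649) [heading=89, draw]
LT 90: heading 89 -> 179
LT 270: heading 179 -> 89
Final: pos=(19.241,28.649), heading=89, 7 segment(s) drawn
Segments drawn: 7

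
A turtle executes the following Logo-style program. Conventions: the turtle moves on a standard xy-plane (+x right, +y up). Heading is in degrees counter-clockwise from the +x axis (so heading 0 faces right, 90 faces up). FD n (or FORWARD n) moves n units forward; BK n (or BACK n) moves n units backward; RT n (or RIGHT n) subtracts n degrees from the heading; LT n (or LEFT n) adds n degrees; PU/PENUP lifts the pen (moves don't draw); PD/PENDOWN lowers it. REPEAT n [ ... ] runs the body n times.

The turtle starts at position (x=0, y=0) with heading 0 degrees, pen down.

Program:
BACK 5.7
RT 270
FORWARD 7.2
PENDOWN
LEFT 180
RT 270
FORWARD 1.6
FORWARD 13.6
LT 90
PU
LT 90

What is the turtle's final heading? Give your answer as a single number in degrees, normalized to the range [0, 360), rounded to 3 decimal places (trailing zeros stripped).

Answer: 180

Derivation:
Executing turtle program step by step:
Start: pos=(0,0), heading=0, pen down
BK 5.7: (0,0) -> (-5.7,0) [heading=0, draw]
RT 270: heading 0 -> 90
FD 7.2: (-5.7,0) -> (-5.7,7.2) [heading=90, draw]
PD: pen down
LT 180: heading 90 -> 270
RT 270: heading 270 -> 0
FD 1.6: (-5.7,7.2) -> (-4.1,7.2) [heading=0, draw]
FD 13.6: (-4.1,7.2) -> (9.5,7.2) [heading=0, draw]
LT 90: heading 0 -> 90
PU: pen up
LT 90: heading 90 -> 180
Final: pos=(9.5,7.2), heading=180, 4 segment(s) drawn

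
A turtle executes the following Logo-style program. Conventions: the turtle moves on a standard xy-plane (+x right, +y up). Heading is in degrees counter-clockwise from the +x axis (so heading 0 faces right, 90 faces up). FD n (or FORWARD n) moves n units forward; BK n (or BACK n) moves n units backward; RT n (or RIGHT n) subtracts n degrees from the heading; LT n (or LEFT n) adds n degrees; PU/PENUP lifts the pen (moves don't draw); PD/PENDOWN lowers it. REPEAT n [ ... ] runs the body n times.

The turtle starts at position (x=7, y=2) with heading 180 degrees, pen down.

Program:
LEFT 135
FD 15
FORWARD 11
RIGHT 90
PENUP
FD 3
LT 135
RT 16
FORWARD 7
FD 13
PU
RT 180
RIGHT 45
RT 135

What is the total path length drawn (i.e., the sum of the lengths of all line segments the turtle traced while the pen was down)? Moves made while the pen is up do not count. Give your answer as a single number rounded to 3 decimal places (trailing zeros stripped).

Executing turtle program step by step:
Start: pos=(7,2), heading=180, pen down
LT 135: heading 180 -> 315
FD 15: (7,2) -> (17.607,-8.607) [heading=315, draw]
FD 11: (17.607,-8.607) -> (25.385,-16.385) [heading=315, draw]
RT 90: heading 315 -> 225
PU: pen up
FD 3: (25.385,-16.385) -> (23.263,-18.506) [heading=225, move]
LT 135: heading 225 -> 0
RT 16: heading 0 -> 344
FD 7: (23.263,-18.506) -> (29.992,-20.436) [heading=344, move]
FD 13: (29.992,-20.436) -> (42.489,-24.019) [heading=344, move]
PU: pen up
RT 180: heading 344 -> 164
RT 45: heading 164 -> 119
RT 135: heading 119 -> 344
Final: pos=(42.489,-24.019), heading=344, 2 segment(s) drawn

Segment lengths:
  seg 1: (7,2) -> (17.607,-8.607), length = 15
  seg 2: (17.607,-8.607) -> (25.385,-16.385), length = 11
Total = 26

Answer: 26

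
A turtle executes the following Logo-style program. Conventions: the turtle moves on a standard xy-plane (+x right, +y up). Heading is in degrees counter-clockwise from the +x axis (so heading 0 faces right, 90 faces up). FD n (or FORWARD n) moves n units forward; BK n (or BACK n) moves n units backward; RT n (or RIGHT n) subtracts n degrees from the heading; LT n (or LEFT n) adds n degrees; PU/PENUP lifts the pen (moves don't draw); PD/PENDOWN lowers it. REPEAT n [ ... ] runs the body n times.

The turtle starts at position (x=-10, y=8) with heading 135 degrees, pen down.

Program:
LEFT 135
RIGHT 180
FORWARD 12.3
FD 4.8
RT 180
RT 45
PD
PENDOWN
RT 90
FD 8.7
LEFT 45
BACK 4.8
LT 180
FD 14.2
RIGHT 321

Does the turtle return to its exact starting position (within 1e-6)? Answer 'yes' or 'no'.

Answer: no

Derivation:
Executing turtle program step by step:
Start: pos=(-10,8), heading=135, pen down
LT 135: heading 135 -> 270
RT 180: heading 270 -> 90
FD 12.3: (-10,8) -> (-10,20.3) [heading=90, draw]
FD 4.8: (-10,20.3) -> (-10,25.1) [heading=90, draw]
RT 180: heading 90 -> 270
RT 45: heading 270 -> 225
PD: pen down
PD: pen down
RT 90: heading 225 -> 135
FD 8.7: (-10,25.1) -> (-16.152,31.252) [heading=135, draw]
LT 45: heading 135 -> 180
BK 4.8: (-16.152,31.252) -> (-11.352,31.252) [heading=180, draw]
LT 180: heading 180 -> 0
FD 14.2: (-11.352,31.252) -> (2.848,31.252) [heading=0, draw]
RT 321: heading 0 -> 39
Final: pos=(2.848,31.252), heading=39, 5 segment(s) drawn

Start position: (-10, 8)
Final position: (2.848, 31.252)
Distance = 26.565; >= 1e-6 -> NOT closed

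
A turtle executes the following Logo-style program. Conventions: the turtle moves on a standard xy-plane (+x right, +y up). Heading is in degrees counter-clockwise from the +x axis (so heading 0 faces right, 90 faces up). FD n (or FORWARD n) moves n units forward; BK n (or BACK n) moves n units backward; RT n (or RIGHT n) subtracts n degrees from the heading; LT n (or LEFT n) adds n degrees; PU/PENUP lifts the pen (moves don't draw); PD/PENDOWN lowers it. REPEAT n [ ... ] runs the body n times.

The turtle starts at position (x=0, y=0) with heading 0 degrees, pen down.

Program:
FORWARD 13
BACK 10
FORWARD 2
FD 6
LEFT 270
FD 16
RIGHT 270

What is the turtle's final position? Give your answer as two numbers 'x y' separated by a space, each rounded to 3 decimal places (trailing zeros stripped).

Executing turtle program step by step:
Start: pos=(0,0), heading=0, pen down
FD 13: (0,0) -> (13,0) [heading=0, draw]
BK 10: (13,0) -> (3,0) [heading=0, draw]
FD 2: (3,0) -> (5,0) [heading=0, draw]
FD 6: (5,0) -> (11,0) [heading=0, draw]
LT 270: heading 0 -> 270
FD 16: (11,0) -> (11,-16) [heading=270, draw]
RT 270: heading 270 -> 0
Final: pos=(11,-16), heading=0, 5 segment(s) drawn

Answer: 11 -16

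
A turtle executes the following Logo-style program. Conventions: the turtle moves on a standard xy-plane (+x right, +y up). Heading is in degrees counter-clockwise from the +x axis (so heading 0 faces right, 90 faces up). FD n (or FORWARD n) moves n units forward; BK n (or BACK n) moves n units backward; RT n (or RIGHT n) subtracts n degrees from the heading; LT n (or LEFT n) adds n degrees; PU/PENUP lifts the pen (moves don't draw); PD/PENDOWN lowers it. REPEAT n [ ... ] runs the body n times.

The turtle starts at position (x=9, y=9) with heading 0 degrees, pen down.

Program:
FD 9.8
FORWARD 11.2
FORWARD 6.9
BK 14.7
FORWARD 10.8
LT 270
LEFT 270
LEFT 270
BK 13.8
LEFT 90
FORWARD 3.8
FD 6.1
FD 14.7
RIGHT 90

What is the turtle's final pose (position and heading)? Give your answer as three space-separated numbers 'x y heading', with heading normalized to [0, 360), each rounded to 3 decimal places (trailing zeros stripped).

Answer: 8.4 -4.8 90

Derivation:
Executing turtle program step by step:
Start: pos=(9,9), heading=0, pen down
FD 9.8: (9,9) -> (18.8,9) [heading=0, draw]
FD 11.2: (18.8,9) -> (30,9) [heading=0, draw]
FD 6.9: (30,9) -> (36.9,9) [heading=0, draw]
BK 14.7: (36.9,9) -> (22.2,9) [heading=0, draw]
FD 10.8: (22.2,9) -> (33,9) [heading=0, draw]
LT 270: heading 0 -> 270
LT 270: heading 270 -> 180
LT 270: heading 180 -> 90
BK 13.8: (33,9) -> (33,-4.8) [heading=90, draw]
LT 90: heading 90 -> 180
FD 3.8: (33,-4.8) -> (29.2,-4.8) [heading=180, draw]
FD 6.1: (29.2,-4.8) -> (23.1,-4.8) [heading=180, draw]
FD 14.7: (23.1,-4.8) -> (8.4,-4.8) [heading=180, draw]
RT 90: heading 180 -> 90
Final: pos=(8.4,-4.8), heading=90, 9 segment(s) drawn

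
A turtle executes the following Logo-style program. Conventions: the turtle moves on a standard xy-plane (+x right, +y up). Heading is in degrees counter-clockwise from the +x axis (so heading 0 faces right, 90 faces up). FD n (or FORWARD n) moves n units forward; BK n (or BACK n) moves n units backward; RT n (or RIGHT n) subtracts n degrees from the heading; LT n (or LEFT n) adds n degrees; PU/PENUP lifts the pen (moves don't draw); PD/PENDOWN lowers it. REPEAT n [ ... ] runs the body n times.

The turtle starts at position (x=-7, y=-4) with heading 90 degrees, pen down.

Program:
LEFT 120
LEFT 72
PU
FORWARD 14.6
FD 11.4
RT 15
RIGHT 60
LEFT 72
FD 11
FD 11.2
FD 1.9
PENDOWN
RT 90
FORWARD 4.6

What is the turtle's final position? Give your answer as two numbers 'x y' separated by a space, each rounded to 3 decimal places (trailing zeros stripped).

Executing turtle program step by step:
Start: pos=(-7,-4), heading=90, pen down
LT 120: heading 90 -> 210
LT 72: heading 210 -> 282
PU: pen up
FD 14.6: (-7,-4) -> (-3.964,-18.281) [heading=282, move]
FD 11.4: (-3.964,-18.281) -> (-1.594,-29.432) [heading=282, move]
RT 15: heading 282 -> 267
RT 60: heading 267 -> 207
LT 72: heading 207 -> 279
FD 11: (-1.594,-29.432) -> (0.126,-40.296) [heading=279, move]
FD 11.2: (0.126,-40.296) -> (1.879,-51.359) [heading=279, move]
FD 1.9: (1.879,-51.359) -> (2.176,-53.235) [heading=279, move]
PD: pen down
RT 90: heading 279 -> 189
FD 4.6: (2.176,-53.235) -> (-2.368,-53.955) [heading=189, draw]
Final: pos=(-2.368,-53.955), heading=189, 1 segment(s) drawn

Answer: -2.368 -53.955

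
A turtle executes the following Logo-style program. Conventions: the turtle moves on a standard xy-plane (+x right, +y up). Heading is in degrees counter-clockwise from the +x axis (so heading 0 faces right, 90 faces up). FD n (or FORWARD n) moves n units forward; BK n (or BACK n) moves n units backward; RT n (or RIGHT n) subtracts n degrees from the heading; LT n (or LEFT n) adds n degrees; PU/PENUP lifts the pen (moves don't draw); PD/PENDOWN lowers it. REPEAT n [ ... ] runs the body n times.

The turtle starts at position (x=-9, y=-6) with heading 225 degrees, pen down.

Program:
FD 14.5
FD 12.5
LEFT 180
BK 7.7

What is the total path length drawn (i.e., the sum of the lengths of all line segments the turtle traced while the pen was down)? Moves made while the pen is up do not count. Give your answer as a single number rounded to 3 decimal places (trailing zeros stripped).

Executing turtle program step by step:
Start: pos=(-9,-6), heading=225, pen down
FD 14.5: (-9,-6) -> (-19.253,-16.253) [heading=225, draw]
FD 12.5: (-19.253,-16.253) -> (-28.092,-25.092) [heading=225, draw]
LT 180: heading 225 -> 45
BK 7.7: (-28.092,-25.092) -> (-33.537,-30.537) [heading=45, draw]
Final: pos=(-33.537,-30.537), heading=45, 3 segment(s) drawn

Segment lengths:
  seg 1: (-9,-6) -> (-19.253,-16.253), length = 14.5
  seg 2: (-19.253,-16.253) -> (-28.092,-25.092), length = 12.5
  seg 3: (-28.092,-25.092) -> (-33.537,-30.537), length = 7.7
Total = 34.7

Answer: 34.7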